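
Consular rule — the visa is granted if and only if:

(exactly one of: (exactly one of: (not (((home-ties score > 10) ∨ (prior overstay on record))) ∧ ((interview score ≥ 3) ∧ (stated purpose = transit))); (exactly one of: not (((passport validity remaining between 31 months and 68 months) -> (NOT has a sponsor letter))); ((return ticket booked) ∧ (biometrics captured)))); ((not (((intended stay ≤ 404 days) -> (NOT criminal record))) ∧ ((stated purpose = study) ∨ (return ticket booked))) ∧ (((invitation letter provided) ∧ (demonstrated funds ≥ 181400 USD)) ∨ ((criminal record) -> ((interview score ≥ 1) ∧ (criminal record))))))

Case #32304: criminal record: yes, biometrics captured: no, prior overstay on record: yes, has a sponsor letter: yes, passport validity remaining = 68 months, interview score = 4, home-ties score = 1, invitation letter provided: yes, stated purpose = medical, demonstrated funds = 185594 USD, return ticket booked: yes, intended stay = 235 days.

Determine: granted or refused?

Atomic conditions:
  home-ties score > 10: 1 > 10 is false
  prior overstay on record: yes → true
  interview score ≥ 3: 4 ≥ 3 is true
  stated purpose = transit: medical == transit is false
  passport validity remaining between 31 months and 68 months: 68 in [31, 68] is true
  NOT has a sponsor letter: yes → false
  return ticket booked: yes → true
  biometrics captured: no → false
  intended stay ≤ 404 days: 235 ≤ 404 is true
  NOT criminal record: yes → false
  stated purpose = study: medical == study is false
  invitation letter provided: yes → true
  demonstrated funds ≥ 181400 USD: 185594 ≥ 181400 is true
  criminal record: yes → true
  interview score ≥ 1: 4 ≥ 1 is true
Combine:
[1.1.1.1] false OR true = true
[1.1.1] NOT true = false
[1.1.2] true AND false = false
[1.1] false AND false = false
[1.2.1.1] true → false = false
[1.2.1] NOT false = true
[1.2.2] true AND false = false
[1.2] exactly-one(true, false) = true
[1] exactly-one(false, true) = true
[2.1.1.1] true → false = false
[2.1.1] NOT false = true
[2.1.2] false OR true = true
[2.1] true AND true = true
[2.2.1] true AND true = true
[2.2.2.2] true AND true = true
[2.2.2] true → true = true
[2.2] true OR true = true
[2] true AND true = true
[root] exactly-one(true, true) = false
Overall: false → refused

Refused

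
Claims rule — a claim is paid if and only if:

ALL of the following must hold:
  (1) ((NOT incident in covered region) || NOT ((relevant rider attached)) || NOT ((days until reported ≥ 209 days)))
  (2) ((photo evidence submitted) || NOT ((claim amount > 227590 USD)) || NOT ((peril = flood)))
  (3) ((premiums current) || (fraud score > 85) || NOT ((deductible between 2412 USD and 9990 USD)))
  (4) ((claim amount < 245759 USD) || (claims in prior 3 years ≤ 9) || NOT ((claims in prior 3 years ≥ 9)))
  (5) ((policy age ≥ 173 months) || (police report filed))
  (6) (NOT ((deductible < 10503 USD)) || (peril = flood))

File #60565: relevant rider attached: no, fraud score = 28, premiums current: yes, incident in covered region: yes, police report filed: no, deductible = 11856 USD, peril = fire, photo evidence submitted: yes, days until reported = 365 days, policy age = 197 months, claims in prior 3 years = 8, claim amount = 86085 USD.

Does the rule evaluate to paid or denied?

Paid

Atomic conditions:
  NOT incident in covered region: yes → false
  relevant rider attached: no → false
  days until reported ≥ 209 days: 365 ≥ 209 is true
  photo evidence submitted: yes → true
  claim amount > 227590 USD: 86085 > 227590 is false
  peril = flood: fire == flood is false
  premiums current: yes → true
  fraud score > 85: 28 > 85 is false
  deductible between 2412 USD and 9990 USD: 11856 in [2412, 9990] is false
  claim amount < 245759 USD: 86085 < 245759 is true
  claims in prior 3 years ≤ 9: 8 ≤ 9 is true
  claims in prior 3 years ≥ 9: 8 ≥ 9 is false
  policy age ≥ 173 months: 197 ≥ 173 is true
  police report filed: no → false
  deductible < 10503 USD: 11856 < 10503 is false
Combine:
[1.2] NOT false = true
[1.3] NOT true = false
[1] false OR true OR false = true
[2.2] NOT false = true
[2.3] NOT false = true
[2] true OR true OR true = true
[3.3] NOT false = true
[3] true OR false OR true = true
[4.3] NOT false = true
[4] true OR true OR true = true
[5] true OR false = true
[6.1] NOT false = true
[6] true OR false = true
[root] true AND true AND true AND true AND true AND true = true
Overall: true → paid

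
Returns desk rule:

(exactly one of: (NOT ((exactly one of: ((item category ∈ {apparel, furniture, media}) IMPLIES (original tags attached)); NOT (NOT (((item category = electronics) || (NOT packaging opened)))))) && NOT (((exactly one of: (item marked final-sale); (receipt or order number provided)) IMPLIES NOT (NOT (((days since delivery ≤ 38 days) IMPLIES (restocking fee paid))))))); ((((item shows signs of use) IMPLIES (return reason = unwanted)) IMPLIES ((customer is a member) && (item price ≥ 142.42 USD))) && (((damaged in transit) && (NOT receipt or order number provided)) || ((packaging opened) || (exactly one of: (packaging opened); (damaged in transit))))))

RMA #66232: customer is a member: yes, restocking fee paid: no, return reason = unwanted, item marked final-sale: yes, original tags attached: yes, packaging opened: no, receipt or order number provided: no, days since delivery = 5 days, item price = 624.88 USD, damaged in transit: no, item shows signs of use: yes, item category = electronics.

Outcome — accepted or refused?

Atomic conditions:
  item category ∈ {apparel, furniture, media}: electronics is not in the set → false
  original tags attached: yes → true
  item category = electronics: electronics == electronics is true
  NOT packaging opened: no → true
  item marked final-sale: yes → true
  receipt or order number provided: no → false
  days since delivery ≤ 38 days: 5 ≤ 38 is true
  restocking fee paid: no → false
  item shows signs of use: yes → true
  return reason = unwanted: unwanted == unwanted is true
  customer is a member: yes → true
  item price ≥ 142.42 USD: 624.88 ≥ 142.42 is true
  damaged in transit: no → false
  NOT receipt or order number provided: no → true
  packaging opened: no → false
Combine:
[1.1.1.1] false → true (antecedent false ⇒ implication holds) = true
[1.1.1.2.1.1] true OR true = true
[1.1.1.2.1] NOT true = false
[1.1.1.2] NOT false = true
[1.1.1] exactly-one(true, true) = false
[1.1] NOT false = true
[1.2.1.1] exactly-one(true, false) = true
[1.2.1.2.1.1] true → false = false
[1.2.1.2.1] NOT false = true
[1.2.1.2] NOT true = false
[1.2.1] true → false = false
[1.2] NOT false = true
[1] true AND true = true
[2.1.1] true → true = true
[2.1.2] true AND true = true
[2.1] true → true = true
[2.2.1] false AND true = false
[2.2.2.2] exactly-one(false, false) = false
[2.2.2] false OR false = false
[2.2] false OR false = false
[2] true AND false = false
[root] exactly-one(true, false) = true
Overall: true → accepted

Accepted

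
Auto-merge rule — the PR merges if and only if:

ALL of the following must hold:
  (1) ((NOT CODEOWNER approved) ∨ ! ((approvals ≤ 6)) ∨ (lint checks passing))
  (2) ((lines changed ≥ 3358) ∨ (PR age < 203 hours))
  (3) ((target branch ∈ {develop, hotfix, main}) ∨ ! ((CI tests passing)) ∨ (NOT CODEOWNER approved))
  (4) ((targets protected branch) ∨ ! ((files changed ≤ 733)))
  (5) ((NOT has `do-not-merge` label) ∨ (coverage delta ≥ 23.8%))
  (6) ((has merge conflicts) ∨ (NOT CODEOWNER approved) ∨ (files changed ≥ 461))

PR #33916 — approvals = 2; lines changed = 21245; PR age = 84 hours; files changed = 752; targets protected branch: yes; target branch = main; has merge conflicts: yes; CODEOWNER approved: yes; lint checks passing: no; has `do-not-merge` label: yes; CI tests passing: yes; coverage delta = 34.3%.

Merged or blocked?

Atomic conditions:
  NOT CODEOWNER approved: yes → false
  approvals ≤ 6: 2 ≤ 6 is true
  lint checks passing: no → false
  lines changed ≥ 3358: 21245 ≥ 3358 is true
  PR age < 203 hours: 84 < 203 is true
  target branch ∈ {develop, hotfix, main}: main is in the set → true
  CI tests passing: yes → true
  targets protected branch: yes → true
  files changed ≤ 733: 752 ≤ 733 is false
  NOT has `do-not-merge` label: yes → false
  coverage delta ≥ 23.8%: 34.3 ≥ 23.8 is true
  has merge conflicts: yes → true
  files changed ≥ 461: 752 ≥ 461 is true
Combine:
[1.2] NOT true = false
[1] false OR false OR false = false
[2] true OR true = true
[3.2] NOT true = false
[3] true OR false OR false = true
[4.2] NOT false = true
[4] true OR true = true
[5] false OR true = true
[6] true OR false OR true = true
[root] false AND true AND true AND true AND true AND true = false
Overall: false → blocked

Blocked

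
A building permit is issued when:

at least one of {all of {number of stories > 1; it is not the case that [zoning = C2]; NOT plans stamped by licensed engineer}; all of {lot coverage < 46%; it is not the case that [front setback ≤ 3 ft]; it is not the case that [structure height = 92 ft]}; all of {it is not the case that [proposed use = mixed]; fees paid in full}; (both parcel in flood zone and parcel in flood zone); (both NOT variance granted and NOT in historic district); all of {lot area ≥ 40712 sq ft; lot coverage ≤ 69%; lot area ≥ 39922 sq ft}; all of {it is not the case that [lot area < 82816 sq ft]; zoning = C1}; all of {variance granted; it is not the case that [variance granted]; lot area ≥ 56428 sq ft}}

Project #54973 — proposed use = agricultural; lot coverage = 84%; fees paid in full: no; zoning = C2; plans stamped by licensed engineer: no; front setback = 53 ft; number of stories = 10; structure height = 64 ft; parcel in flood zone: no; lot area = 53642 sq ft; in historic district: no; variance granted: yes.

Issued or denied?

Atomic conditions:
  number of stories > 1: 10 > 1 is true
  zoning = C2: C2 == C2 is true
  NOT plans stamped by licensed engineer: no → true
  lot coverage < 46%: 84 < 46 is false
  front setback ≤ 3 ft: 53 ≤ 3 is false
  structure height = 92 ft: 64 == 92 is false
  proposed use = mixed: agricultural == mixed is false
  fees paid in full: no → false
  parcel in flood zone: no → false
  NOT variance granted: yes → false
  NOT in historic district: no → true
  lot area ≥ 40712 sq ft: 53642 ≥ 40712 is true
  lot coverage ≤ 69%: 84 ≤ 69 is false
  lot area ≥ 39922 sq ft: 53642 ≥ 39922 is true
  lot area < 82816 sq ft: 53642 < 82816 is true
  zoning = C1: C2 == C1 is false
  variance granted: yes → true
  lot area ≥ 56428 sq ft: 53642 ≥ 56428 is false
Combine:
[1.2] NOT true = false
[1] true AND false AND true = false
[2.2] NOT false = true
[2.3] NOT false = true
[2] false AND true AND true = false
[3.1] NOT false = true
[3] true AND false = false
[4] false AND false = false
[5] false AND true = false
[6] true AND false AND true = false
[7.1] NOT true = false
[7] false AND false = false
[8.2] NOT true = false
[8] true AND false AND false = false
[root] false OR false OR false OR false OR false OR false OR false OR false = false
Overall: false → denied

Denied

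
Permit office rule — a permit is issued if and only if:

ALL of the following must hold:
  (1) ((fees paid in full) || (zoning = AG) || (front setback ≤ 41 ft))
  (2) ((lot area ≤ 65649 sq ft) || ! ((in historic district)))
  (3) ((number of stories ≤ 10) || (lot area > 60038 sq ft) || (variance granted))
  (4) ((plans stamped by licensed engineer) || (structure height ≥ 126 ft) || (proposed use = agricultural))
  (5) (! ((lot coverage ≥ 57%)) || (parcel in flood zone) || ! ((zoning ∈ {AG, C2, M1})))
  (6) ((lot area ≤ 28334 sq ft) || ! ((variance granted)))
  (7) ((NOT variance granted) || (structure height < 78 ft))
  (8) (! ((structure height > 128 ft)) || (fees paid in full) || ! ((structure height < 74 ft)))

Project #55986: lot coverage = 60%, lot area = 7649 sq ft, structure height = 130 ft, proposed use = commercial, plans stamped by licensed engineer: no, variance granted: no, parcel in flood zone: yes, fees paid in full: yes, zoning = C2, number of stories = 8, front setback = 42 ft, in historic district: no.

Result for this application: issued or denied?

Issued

Atomic conditions:
  fees paid in full: yes → true
  zoning = AG: C2 == AG is false
  front setback ≤ 41 ft: 42 ≤ 41 is false
  lot area ≤ 65649 sq ft: 7649 ≤ 65649 is true
  in historic district: no → false
  number of stories ≤ 10: 8 ≤ 10 is true
  lot area > 60038 sq ft: 7649 > 60038 is false
  variance granted: no → false
  plans stamped by licensed engineer: no → false
  structure height ≥ 126 ft: 130 ≥ 126 is true
  proposed use = agricultural: commercial == agricultural is false
  lot coverage ≥ 57%: 60 ≥ 57 is true
  parcel in flood zone: yes → true
  zoning ∈ {AG, C2, M1}: C2 is in the set → true
  lot area ≤ 28334 sq ft: 7649 ≤ 28334 is true
  NOT variance granted: no → true
  structure height < 78 ft: 130 < 78 is false
  structure height > 128 ft: 130 > 128 is true
  structure height < 74 ft: 130 < 74 is false
Combine:
[1] true OR false OR false = true
[2.2] NOT false = true
[2] true OR true = true
[3] true OR false OR false = true
[4] false OR true OR false = true
[5.1] NOT true = false
[5.3] NOT true = false
[5] false OR true OR false = true
[6.2] NOT false = true
[6] true OR true = true
[7] true OR false = true
[8.1] NOT true = false
[8.3] NOT false = true
[8] false OR true OR true = true
[root] true AND true AND true AND true AND true AND true AND true AND true = true
Overall: true → issued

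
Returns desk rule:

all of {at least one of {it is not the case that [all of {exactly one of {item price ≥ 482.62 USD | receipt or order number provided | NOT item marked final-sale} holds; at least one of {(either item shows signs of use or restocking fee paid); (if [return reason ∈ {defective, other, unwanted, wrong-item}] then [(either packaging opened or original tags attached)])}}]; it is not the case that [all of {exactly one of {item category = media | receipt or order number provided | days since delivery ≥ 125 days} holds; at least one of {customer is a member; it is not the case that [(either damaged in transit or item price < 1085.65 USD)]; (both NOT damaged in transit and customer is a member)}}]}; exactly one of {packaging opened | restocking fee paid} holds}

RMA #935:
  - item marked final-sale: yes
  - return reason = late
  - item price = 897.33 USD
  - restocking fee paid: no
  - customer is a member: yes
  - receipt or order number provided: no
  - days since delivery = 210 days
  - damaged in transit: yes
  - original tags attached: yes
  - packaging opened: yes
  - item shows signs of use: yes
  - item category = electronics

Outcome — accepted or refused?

Atomic conditions:
  item price ≥ 482.62 USD: 897.33 ≥ 482.62 is true
  receipt or order number provided: no → false
  NOT item marked final-sale: yes → false
  item shows signs of use: yes → true
  restocking fee paid: no → false
  return reason ∈ {defective, other, unwanted, wrong-item}: late is not in the set → false
  packaging opened: yes → true
  original tags attached: yes → true
  item category = media: electronics == media is false
  days since delivery ≥ 125 days: 210 ≥ 125 is true
  customer is a member: yes → true
  damaged in transit: yes → true
  item price < 1085.65 USD: 897.33 < 1085.65 is true
  NOT damaged in transit: yes → false
Combine:
[1.1.1.1] exactly-one(true, false, false) = true
[1.1.1.2.1] true OR false = true
[1.1.1.2.2.2] true OR true = true
[1.1.1.2.2] false → true (antecedent false ⇒ implication holds) = true
[1.1.1.2] true OR true = true
[1.1.1] true AND true = true
[1.1] NOT true = false
[1.2.1.1] exactly-one(false, false, true) = true
[1.2.1.2.2.1] true OR true = true
[1.2.1.2.2] NOT true = false
[1.2.1.2.3] false AND true = false
[1.2.1.2] true OR false OR false = true
[1.2.1] true AND true = true
[1.2] NOT true = false
[1] false OR false = false
[2] exactly-one(true, false) = true
[root] false AND true = false
Overall: false → refused

Refused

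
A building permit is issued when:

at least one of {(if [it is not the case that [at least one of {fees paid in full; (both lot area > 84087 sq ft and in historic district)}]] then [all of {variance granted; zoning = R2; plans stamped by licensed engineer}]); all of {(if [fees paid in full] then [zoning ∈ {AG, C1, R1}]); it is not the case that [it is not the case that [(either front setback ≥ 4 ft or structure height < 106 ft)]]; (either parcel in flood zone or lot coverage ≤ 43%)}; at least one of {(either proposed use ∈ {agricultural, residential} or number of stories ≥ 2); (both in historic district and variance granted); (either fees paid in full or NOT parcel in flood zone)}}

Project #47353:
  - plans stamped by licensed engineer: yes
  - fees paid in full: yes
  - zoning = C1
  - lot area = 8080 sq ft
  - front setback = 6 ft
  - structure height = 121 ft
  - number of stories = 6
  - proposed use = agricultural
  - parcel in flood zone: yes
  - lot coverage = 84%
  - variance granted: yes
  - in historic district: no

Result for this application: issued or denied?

Issued

Atomic conditions:
  fees paid in full: yes → true
  lot area > 84087 sq ft: 8080 > 84087 is false
  in historic district: no → false
  variance granted: yes → true
  zoning = R2: C1 == R2 is false
  plans stamped by licensed engineer: yes → true
  zoning ∈ {AG, C1, R1}: C1 is in the set → true
  front setback ≥ 4 ft: 6 ≥ 4 is true
  structure height < 106 ft: 121 < 106 is false
  parcel in flood zone: yes → true
  lot coverage ≤ 43%: 84 ≤ 43 is false
  proposed use ∈ {agricultural, residential}: agricultural is in the set → true
  number of stories ≥ 2: 6 ≥ 2 is true
  NOT parcel in flood zone: yes → false
Combine:
[1.1.1.2] false AND false = false
[1.1.1] true OR false = true
[1.1] NOT true = false
[1.2] true AND false AND true = false
[1] false → false (antecedent false ⇒ implication holds) = true
[2.1] true → true = true
[2.2.1.1] true OR false = true
[2.2.1] NOT true = false
[2.2] NOT false = true
[2.3] true OR false = true
[2] true AND true AND true = true
[3.1] true OR true = true
[3.2] false AND true = false
[3.3] true OR false = true
[3] true OR false OR true = true
[root] true OR true OR true = true
Overall: true → issued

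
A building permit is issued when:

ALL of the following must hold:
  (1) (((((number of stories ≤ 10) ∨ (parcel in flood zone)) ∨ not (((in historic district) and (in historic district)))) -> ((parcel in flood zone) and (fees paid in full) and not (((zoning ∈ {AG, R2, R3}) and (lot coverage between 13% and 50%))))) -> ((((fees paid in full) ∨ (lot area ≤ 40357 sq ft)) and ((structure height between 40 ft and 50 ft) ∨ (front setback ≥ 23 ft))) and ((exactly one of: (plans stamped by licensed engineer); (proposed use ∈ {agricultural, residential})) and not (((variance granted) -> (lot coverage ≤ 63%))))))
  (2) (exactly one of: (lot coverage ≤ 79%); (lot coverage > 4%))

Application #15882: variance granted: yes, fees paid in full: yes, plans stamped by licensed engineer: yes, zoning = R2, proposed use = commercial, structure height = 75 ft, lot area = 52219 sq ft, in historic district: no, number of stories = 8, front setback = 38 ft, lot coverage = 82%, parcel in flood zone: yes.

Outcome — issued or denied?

Atomic conditions:
  number of stories ≤ 10: 8 ≤ 10 is true
  parcel in flood zone: yes → true
  in historic district: no → false
  fees paid in full: yes → true
  zoning ∈ {AG, R2, R3}: R2 is in the set → true
  lot coverage between 13% and 50%: 82 in [13, 50] is false
  lot area ≤ 40357 sq ft: 52219 ≤ 40357 is false
  structure height between 40 ft and 50 ft: 75 in [40, 50] is false
  front setback ≥ 23 ft: 38 ≥ 23 is true
  plans stamped by licensed engineer: yes → true
  proposed use ∈ {agricultural, residential}: commercial is not in the set → false
  variance granted: yes → true
  lot coverage ≤ 63%: 82 ≤ 63 is false
  lot coverage ≤ 79%: 82 ≤ 79 is false
  lot coverage > 4%: 82 > 4 is true
Combine:
[1.1.1.1] true OR true = true
[1.1.1.2.1] false AND false = false
[1.1.1.2] NOT false = true
[1.1.1] true OR true = true
[1.1.2.3.1] true AND false = false
[1.1.2.3] NOT false = true
[1.1.2] true AND true AND true = true
[1.1] true → true = true
[1.2.1.1] true OR false = true
[1.2.1.2] false OR true = true
[1.2.1] true AND true = true
[1.2.2.1] exactly-one(true, false) = true
[1.2.2.2.1] true → false = false
[1.2.2.2] NOT false = true
[1.2.2] true AND true = true
[1.2] true AND true = true
[1] true → true = true
[2] exactly-one(false, true) = true
[root] true AND true = true
Overall: true → issued

Issued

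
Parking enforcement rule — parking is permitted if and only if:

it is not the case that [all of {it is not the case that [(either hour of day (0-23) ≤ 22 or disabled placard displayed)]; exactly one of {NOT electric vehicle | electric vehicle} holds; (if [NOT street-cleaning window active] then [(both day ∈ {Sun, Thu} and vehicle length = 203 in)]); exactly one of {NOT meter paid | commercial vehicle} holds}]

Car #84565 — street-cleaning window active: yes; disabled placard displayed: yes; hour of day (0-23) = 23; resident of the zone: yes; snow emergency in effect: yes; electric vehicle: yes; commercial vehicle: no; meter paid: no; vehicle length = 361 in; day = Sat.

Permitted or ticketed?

Atomic conditions:
  hour of day (0-23) ≤ 22: 23 ≤ 22 is false
  disabled placard displayed: yes → true
  NOT electric vehicle: yes → false
  electric vehicle: yes → true
  NOT street-cleaning window active: yes → false
  day ∈ {Sun, Thu}: Sat is not in the set → false
  vehicle length = 203 in: 361 == 203 is false
  NOT meter paid: no → true
  commercial vehicle: no → false
Combine:
[1.1.1] false OR true = true
[1.1] NOT true = false
[1.2] exactly-one(false, true) = true
[1.3.2] false AND false = false
[1.3] false → false (antecedent false ⇒ implication holds) = true
[1.4] exactly-one(true, false) = true
[1] false AND true AND true AND true = false
[root] NOT false = true
Overall: true → permitted

Permitted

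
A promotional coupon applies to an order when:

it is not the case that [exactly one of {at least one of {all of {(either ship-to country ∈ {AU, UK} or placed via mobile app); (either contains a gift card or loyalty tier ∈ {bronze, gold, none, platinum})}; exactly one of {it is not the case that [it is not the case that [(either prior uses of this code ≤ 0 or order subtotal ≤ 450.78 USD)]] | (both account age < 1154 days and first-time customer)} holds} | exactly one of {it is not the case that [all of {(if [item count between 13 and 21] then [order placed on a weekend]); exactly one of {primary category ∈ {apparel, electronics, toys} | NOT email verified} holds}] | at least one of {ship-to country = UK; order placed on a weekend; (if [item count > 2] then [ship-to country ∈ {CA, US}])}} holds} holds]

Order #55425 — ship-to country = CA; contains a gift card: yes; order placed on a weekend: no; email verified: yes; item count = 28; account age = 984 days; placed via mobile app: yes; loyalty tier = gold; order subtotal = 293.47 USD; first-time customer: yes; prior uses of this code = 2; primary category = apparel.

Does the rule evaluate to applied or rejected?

Applied

Atomic conditions:
  ship-to country ∈ {AU, UK}: CA is not in the set → false
  placed via mobile app: yes → true
  contains a gift card: yes → true
  loyalty tier ∈ {bronze, gold, none, platinum}: gold is in the set → true
  prior uses of this code ≤ 0: 2 ≤ 0 is false
  order subtotal ≤ 450.78 USD: 293.47 ≤ 450.78 is true
  account age < 1154 days: 984 < 1154 is true
  first-time customer: yes → true
  item count between 13 and 21: 28 in [13, 21] is false
  order placed on a weekend: no → false
  primary category ∈ {apparel, electronics, toys}: apparel is in the set → true
  NOT email verified: yes → false
  ship-to country = UK: CA == UK is false
  item count > 2: 28 > 2 is true
  ship-to country ∈ {CA, US}: CA is in the set → true
Combine:
[1.1.1.1] false OR true = true
[1.1.1.2] true OR true = true
[1.1.1] true AND true = true
[1.1.2.1.1.1] false OR true = true
[1.1.2.1.1] NOT true = false
[1.1.2.1] NOT false = true
[1.1.2.2] true AND true = true
[1.1.2] exactly-one(true, true) = false
[1.1] true OR false = true
[1.2.1.1.1] false → false (antecedent false ⇒ implication holds) = true
[1.2.1.1.2] exactly-one(true, false) = true
[1.2.1.1] true AND true = true
[1.2.1] NOT true = false
[1.2.2.3] true → true = true
[1.2.2] false OR false OR true = true
[1.2] exactly-one(false, true) = true
[1] exactly-one(true, true) = false
[root] NOT false = true
Overall: true → applied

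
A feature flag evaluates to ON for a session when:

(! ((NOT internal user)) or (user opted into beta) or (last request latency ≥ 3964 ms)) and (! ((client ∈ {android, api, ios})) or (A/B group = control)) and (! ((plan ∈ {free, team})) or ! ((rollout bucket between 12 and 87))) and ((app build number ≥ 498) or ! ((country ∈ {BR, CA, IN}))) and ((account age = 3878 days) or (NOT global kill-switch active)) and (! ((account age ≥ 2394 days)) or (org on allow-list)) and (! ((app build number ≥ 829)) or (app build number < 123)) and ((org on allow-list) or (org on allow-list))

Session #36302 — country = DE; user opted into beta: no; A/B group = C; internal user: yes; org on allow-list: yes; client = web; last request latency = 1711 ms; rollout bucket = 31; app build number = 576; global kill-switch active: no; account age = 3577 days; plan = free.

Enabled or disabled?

Atomic conditions:
  NOT internal user: yes → false
  user opted into beta: no → false
  last request latency ≥ 3964 ms: 1711 ≥ 3964 is false
  client ∈ {android, api, ios}: web is not in the set → false
  A/B group = control: C == control is false
  plan ∈ {free, team}: free is in the set → true
  rollout bucket between 12 and 87: 31 in [12, 87] is true
  app build number ≥ 498: 576 ≥ 498 is true
  country ∈ {BR, CA, IN}: DE is not in the set → false
  account age = 3878 days: 3577 == 3878 is false
  NOT global kill-switch active: no → true
  account age ≥ 2394 days: 3577 ≥ 2394 is true
  org on allow-list: yes → true
  app build number ≥ 829: 576 ≥ 829 is false
  app build number < 123: 576 < 123 is false
Combine:
[1.1] NOT false = true
[1] true OR false OR false = true
[2.1] NOT false = true
[2] true OR false = true
[3.1] NOT true = false
[3.2] NOT true = false
[3] false OR false = false
[4.2] NOT false = true
[4] true OR true = true
[5] false OR true = true
[6.1] NOT true = false
[6] false OR true = true
[7.1] NOT false = true
[7] true OR false = true
[8] true OR true = true
[root] true AND true AND false AND true AND true AND true AND true AND true = false
Overall: false → disabled

Disabled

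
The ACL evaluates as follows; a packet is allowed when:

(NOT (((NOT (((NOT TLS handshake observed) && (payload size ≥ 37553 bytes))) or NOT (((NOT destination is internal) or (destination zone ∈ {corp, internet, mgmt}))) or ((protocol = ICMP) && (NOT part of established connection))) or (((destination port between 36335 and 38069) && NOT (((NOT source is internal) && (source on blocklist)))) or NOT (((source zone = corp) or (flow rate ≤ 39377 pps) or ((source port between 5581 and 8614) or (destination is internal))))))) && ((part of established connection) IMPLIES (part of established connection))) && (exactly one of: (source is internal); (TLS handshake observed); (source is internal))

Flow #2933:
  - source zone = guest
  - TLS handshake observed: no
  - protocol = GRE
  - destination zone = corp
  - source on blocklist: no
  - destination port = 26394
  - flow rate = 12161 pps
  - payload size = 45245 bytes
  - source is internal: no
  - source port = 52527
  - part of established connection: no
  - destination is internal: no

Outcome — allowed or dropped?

Atomic conditions:
  NOT TLS handshake observed: no → true
  payload size ≥ 37553 bytes: 45245 ≥ 37553 is true
  NOT destination is internal: no → true
  destination zone ∈ {corp, internet, mgmt}: corp is in the set → true
  protocol = ICMP: GRE == ICMP is false
  NOT part of established connection: no → true
  destination port between 36335 and 38069: 26394 in [36335, 38069] is false
  NOT source is internal: no → true
  source on blocklist: no → false
  source zone = corp: guest == corp is false
  flow rate ≤ 39377 pps: 12161 ≤ 39377 is true
  source port between 5581 and 8614: 52527 in [5581, 8614] is false
  destination is internal: no → false
  part of established connection: no → false
  source is internal: no → false
  TLS handshake observed: no → false
Combine:
[1.1.1.1.1.1] true AND true = true
[1.1.1.1.1] NOT true = false
[1.1.1.1.2.1] true OR true = true
[1.1.1.1.2] NOT true = false
[1.1.1.1.3] false AND true = false
[1.1.1.1] false OR false OR false = false
[1.1.1.2.1.2.1] true AND false = false
[1.1.1.2.1.2] NOT false = true
[1.1.1.2.1] false AND true = false
[1.1.1.2.2.1.3] false OR false = false
[1.1.1.2.2.1] false OR true OR false = true
[1.1.1.2.2] NOT true = false
[1.1.1.2] false OR false = false
[1.1.1] false OR false = false
[1.1] NOT false = true
[1.2] false → false (antecedent false ⇒ implication holds) = true
[1] true AND true = true
[2] exactly-one(false, false, false) = false
[root] true AND false = false
Overall: false → dropped

Dropped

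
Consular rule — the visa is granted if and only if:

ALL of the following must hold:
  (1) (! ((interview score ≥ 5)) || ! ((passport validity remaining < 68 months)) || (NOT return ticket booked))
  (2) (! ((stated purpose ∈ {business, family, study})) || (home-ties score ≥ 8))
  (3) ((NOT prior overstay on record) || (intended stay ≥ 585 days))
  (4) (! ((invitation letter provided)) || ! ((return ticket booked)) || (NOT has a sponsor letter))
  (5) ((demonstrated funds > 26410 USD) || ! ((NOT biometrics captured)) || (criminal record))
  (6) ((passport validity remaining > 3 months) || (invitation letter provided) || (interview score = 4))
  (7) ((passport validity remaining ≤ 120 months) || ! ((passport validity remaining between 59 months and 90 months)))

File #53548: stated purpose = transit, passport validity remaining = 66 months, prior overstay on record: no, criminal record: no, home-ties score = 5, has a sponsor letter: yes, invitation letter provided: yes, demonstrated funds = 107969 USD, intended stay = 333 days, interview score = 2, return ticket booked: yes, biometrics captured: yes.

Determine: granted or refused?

Atomic conditions:
  interview score ≥ 5: 2 ≥ 5 is false
  passport validity remaining < 68 months: 66 < 68 is true
  NOT return ticket booked: yes → false
  stated purpose ∈ {business, family, study}: transit is not in the set → false
  home-ties score ≥ 8: 5 ≥ 8 is false
  NOT prior overstay on record: no → true
  intended stay ≥ 585 days: 333 ≥ 585 is false
  invitation letter provided: yes → true
  return ticket booked: yes → true
  NOT has a sponsor letter: yes → false
  demonstrated funds > 26410 USD: 107969 > 26410 is true
  NOT biometrics captured: yes → false
  criminal record: no → false
  passport validity remaining > 3 months: 66 > 3 is true
  interview score = 4: 2 == 4 is false
  passport validity remaining ≤ 120 months: 66 ≤ 120 is true
  passport validity remaining between 59 months and 90 months: 66 in [59, 90] is true
Combine:
[1.1] NOT false = true
[1.2] NOT true = false
[1] true OR false OR false = true
[2.1] NOT false = true
[2] true OR false = true
[3] true OR false = true
[4.1] NOT true = false
[4.2] NOT true = false
[4] false OR false OR false = false
[5.2] NOT false = true
[5] true OR true OR false = true
[6] true OR true OR false = true
[7.2] NOT true = false
[7] true OR false = true
[root] true AND true AND true AND false AND true AND true AND true = false
Overall: false → refused

Refused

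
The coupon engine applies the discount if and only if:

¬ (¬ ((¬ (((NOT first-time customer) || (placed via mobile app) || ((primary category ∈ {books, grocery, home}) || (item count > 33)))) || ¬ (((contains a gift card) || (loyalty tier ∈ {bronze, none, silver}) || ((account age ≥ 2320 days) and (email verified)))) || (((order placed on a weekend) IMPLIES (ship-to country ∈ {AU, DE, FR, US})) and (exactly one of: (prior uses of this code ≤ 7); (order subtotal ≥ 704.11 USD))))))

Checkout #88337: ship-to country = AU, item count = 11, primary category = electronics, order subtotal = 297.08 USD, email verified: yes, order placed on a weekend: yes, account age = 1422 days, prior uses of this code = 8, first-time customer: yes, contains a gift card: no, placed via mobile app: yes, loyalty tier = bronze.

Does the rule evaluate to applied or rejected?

Atomic conditions:
  NOT first-time customer: yes → false
  placed via mobile app: yes → true
  primary category ∈ {books, grocery, home}: electronics is not in the set → false
  item count > 33: 11 > 33 is false
  contains a gift card: no → false
  loyalty tier ∈ {bronze, none, silver}: bronze is in the set → true
  account age ≥ 2320 days: 1422 ≥ 2320 is false
  email verified: yes → true
  order placed on a weekend: yes → true
  ship-to country ∈ {AU, DE, FR, US}: AU is in the set → true
  prior uses of this code ≤ 7: 8 ≤ 7 is false
  order subtotal ≥ 704.11 USD: 297.08 ≥ 704.11 is false
Combine:
[1.1.1.1.3] false OR false = false
[1.1.1.1] false OR true OR false = true
[1.1.1] NOT true = false
[1.1.2.1.3] false AND true = false
[1.1.2.1] false OR true OR false = true
[1.1.2] NOT true = false
[1.1.3.1] true → true = true
[1.1.3.2] exactly-one(false, false) = false
[1.1.3] true AND false = false
[1.1] false OR false OR false = false
[1] NOT false = true
[root] NOT true = false
Overall: false → rejected

Rejected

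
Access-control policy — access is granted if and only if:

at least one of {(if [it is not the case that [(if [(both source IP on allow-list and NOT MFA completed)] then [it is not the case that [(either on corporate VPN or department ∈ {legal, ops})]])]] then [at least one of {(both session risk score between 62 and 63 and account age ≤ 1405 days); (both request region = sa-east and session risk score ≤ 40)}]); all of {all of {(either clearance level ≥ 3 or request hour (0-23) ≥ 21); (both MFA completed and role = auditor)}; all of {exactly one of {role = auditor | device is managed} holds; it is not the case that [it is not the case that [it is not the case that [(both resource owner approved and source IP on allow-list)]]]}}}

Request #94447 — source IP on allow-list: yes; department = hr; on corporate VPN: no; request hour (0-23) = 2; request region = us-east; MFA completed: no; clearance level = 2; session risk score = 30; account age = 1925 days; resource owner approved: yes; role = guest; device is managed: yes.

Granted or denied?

Atomic conditions:
  source IP on allow-list: yes → true
  NOT MFA completed: no → true
  on corporate VPN: no → false
  department ∈ {legal, ops}: hr is not in the set → false
  session risk score between 62 and 63: 30 in [62, 63] is false
  account age ≤ 1405 days: 1925 ≤ 1405 is false
  request region = sa-east: us-east == sa-east is false
  session risk score ≤ 40: 30 ≤ 40 is true
  clearance level ≥ 3: 2 ≥ 3 is false
  request hour (0-23) ≥ 21: 2 ≥ 21 is false
  MFA completed: no → false
  role = auditor: guest == auditor is false
  device is managed: yes → true
  resource owner approved: yes → true
Combine:
[1.1.1.1] true AND true = true
[1.1.1.2.1] false OR false = false
[1.1.1.2] NOT false = true
[1.1.1] true → true = true
[1.1] NOT true = false
[1.2.1] false AND false = false
[1.2.2] false AND true = false
[1.2] false OR false = false
[1] false → false (antecedent false ⇒ implication holds) = true
[2.1.1] false OR false = false
[2.1.2] false AND false = false
[2.1] false AND false = false
[2.2.1] exactly-one(false, true) = true
[2.2.2.1.1.1] true AND true = true
[2.2.2.1.1] NOT true = false
[2.2.2.1] NOT false = true
[2.2.2] NOT true = false
[2.2] true AND false = false
[2] false AND false = false
[root] true OR false = true
Overall: true → granted

Granted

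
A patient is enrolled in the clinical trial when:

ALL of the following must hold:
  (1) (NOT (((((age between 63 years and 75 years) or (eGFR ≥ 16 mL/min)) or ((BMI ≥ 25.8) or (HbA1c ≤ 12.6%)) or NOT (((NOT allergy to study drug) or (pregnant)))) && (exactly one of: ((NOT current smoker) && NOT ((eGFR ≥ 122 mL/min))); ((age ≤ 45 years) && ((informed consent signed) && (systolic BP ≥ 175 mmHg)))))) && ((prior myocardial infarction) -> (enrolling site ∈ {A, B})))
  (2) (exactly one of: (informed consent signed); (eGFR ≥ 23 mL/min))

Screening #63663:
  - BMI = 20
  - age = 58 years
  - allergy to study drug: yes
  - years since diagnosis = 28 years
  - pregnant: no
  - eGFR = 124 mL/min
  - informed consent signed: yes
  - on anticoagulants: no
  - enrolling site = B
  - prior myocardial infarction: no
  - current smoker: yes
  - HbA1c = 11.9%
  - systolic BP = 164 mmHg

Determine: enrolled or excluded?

Excluded

Atomic conditions:
  age between 63 years and 75 years: 58 in [63, 75] is false
  eGFR ≥ 16 mL/min: 124 ≥ 16 is true
  BMI ≥ 25.8: 20 ≥ 25.8 is false
  HbA1c ≤ 12.6%: 11.9 ≤ 12.6 is true
  NOT allergy to study drug: yes → false
  pregnant: no → false
  NOT current smoker: yes → false
  eGFR ≥ 122 mL/min: 124 ≥ 122 is true
  age ≤ 45 years: 58 ≤ 45 is false
  informed consent signed: yes → true
  systolic BP ≥ 175 mmHg: 164 ≥ 175 is false
  prior myocardial infarction: no → false
  enrolling site ∈ {A, B}: B is in the set → true
  eGFR ≥ 23 mL/min: 124 ≥ 23 is true
Combine:
[1.1.1.1.1] false OR true = true
[1.1.1.1.2] false OR true = true
[1.1.1.1.3.1] false OR false = false
[1.1.1.1.3] NOT false = true
[1.1.1.1] true OR true OR true = true
[1.1.1.2.1.2] NOT true = false
[1.1.1.2.1] false AND false = false
[1.1.1.2.2.2] true AND false = false
[1.1.1.2.2] false AND false = false
[1.1.1.2] exactly-one(false, false) = false
[1.1.1] true AND false = false
[1.1] NOT false = true
[1.2] false → true (antecedent false ⇒ implication holds) = true
[1] true AND true = true
[2] exactly-one(true, true) = false
[root] true AND false = false
Overall: false → excluded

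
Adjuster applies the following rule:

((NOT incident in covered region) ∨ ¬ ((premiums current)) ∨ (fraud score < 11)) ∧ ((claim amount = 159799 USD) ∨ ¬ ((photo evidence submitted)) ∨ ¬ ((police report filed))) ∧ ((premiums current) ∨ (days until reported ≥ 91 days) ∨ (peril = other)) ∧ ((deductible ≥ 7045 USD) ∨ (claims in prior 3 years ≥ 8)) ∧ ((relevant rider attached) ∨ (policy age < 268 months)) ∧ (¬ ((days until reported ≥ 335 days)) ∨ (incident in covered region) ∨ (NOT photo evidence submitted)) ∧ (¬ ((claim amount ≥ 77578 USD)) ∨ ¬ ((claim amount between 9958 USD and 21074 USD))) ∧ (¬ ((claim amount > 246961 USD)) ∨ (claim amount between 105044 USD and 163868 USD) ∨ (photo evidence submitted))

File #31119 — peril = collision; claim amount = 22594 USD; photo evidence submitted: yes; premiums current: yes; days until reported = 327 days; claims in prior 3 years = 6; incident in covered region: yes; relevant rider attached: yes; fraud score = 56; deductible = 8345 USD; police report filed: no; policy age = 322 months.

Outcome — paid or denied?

Atomic conditions:
  NOT incident in covered region: yes → false
  premiums current: yes → true
  fraud score < 11: 56 < 11 is false
  claim amount = 159799 USD: 22594 == 159799 is false
  photo evidence submitted: yes → true
  police report filed: no → false
  days until reported ≥ 91 days: 327 ≥ 91 is true
  peril = other: collision == other is false
  deductible ≥ 7045 USD: 8345 ≥ 7045 is true
  claims in prior 3 years ≥ 8: 6 ≥ 8 is false
  relevant rider attached: yes → true
  policy age < 268 months: 322 < 268 is false
  days until reported ≥ 335 days: 327 ≥ 335 is false
  incident in covered region: yes → true
  NOT photo evidence submitted: yes → false
  claim amount ≥ 77578 USD: 22594 ≥ 77578 is false
  claim amount between 9958 USD and 21074 USD: 22594 in [9958, 21074] is false
  claim amount > 246961 USD: 22594 > 246961 is false
  claim amount between 105044 USD and 163868 USD: 22594 in [105044, 163868] is false
Combine:
[1.2] NOT true = false
[1] false OR false OR false = false
[2.2] NOT true = false
[2.3] NOT false = true
[2] false OR false OR true = true
[3] true OR true OR false = true
[4] true OR false = true
[5] true OR false = true
[6.1] NOT false = true
[6] true OR true OR false = true
[7.1] NOT false = true
[7.2] NOT false = true
[7] true OR true = true
[8.1] NOT false = true
[8] true OR false OR true = true
[root] false AND true AND true AND true AND true AND true AND true AND true = false
Overall: false → denied

Denied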